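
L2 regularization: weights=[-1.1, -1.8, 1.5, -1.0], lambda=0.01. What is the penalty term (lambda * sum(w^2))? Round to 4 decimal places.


Squaring each weight:
(-1.1)^2 = 1.21
(-1.8)^2 = 3.24
1.5^2 = 2.25
(-1.0)^2 = 1.0
Sum of squares = 7.7
Penalty = 0.01 * 7.7 = 0.0770

0.0770


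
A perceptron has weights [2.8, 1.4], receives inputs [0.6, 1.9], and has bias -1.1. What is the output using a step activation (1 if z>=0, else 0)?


z = w . x + b
= 2.8*0.6 + 1.4*1.9 + -1.1
= 1.68 + 2.66 + -1.1
= 4.34 + -1.1
= 3.24
Since z = 3.24 >= 0, output = 1

1


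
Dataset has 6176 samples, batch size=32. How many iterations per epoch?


Iterations per epoch = dataset_size / batch_size
= 6176 / 32
= 193

193


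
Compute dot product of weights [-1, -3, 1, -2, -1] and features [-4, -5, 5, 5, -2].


Element-wise products:
-1 * -4 = 4
-3 * -5 = 15
1 * 5 = 5
-2 * 5 = -10
-1 * -2 = 2
Sum = 4 + 15 + 5 + -10 + 2
= 16

16


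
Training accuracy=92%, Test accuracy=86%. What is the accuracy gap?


Gap = train_accuracy - test_accuracy
= 92 - 86
= 6%
This moderate gap may indicate mild overfitting.

6


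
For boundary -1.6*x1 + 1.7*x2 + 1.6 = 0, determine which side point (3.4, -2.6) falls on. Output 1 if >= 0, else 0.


Compute -1.6 * 3.4 + 1.7 * -2.6 + 1.6
= -5.44 + -4.42 + 1.6
= -8.26
Since -8.26 < 0, the point is on the negative side.

0


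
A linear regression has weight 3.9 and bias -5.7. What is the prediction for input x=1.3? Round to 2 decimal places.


y = 3.9 * 1.3 + (-5.7)
= 5.07 + (-5.7)
= -0.63

-0.63


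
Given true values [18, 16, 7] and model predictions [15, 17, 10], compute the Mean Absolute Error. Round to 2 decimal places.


Absolute errors: [3, 1, 3]
Sum of absolute errors = 7
MAE = 7 / 3 = 2.33

2.33


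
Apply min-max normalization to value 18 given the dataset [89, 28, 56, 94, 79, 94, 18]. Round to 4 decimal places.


Min = 18, Max = 94
Range = 94 - 18 = 76
Scaled = (x - min) / (max - min)
= (18 - 18) / 76
= 0 / 76
= 0.0000

0.0000


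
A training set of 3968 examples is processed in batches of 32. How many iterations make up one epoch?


Iterations per epoch = dataset_size / batch_size
= 3968 / 32
= 124

124


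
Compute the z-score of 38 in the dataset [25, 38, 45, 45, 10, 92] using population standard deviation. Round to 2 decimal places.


Mean = (25 + 38 + 45 + 45 + 10 + 92) / 6 = 42.5
Variance = sum((x_i - mean)^2) / n = 640.9167
Std = sqrt(640.9167) = 25.3163
Z = (x - mean) / std
= (38 - 42.5) / 25.3163
= -4.5 / 25.3163
= -0.18

-0.18


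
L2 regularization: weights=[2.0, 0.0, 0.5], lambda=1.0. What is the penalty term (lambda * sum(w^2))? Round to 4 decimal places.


Squaring each weight:
2.0^2 = 4.0
0.0^2 = 0.0
0.5^2 = 0.25
Sum of squares = 4.25
Penalty = 1.0 * 4.25 = 4.2500

4.2500


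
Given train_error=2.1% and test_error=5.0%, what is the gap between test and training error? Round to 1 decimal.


Generalization gap = test_error - train_error
= 5.0 - 2.1
= 2.9%
A moderate gap.

2.9


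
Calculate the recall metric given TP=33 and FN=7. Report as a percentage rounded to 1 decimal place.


Recall = TP / (TP + FN) * 100
= 33 / (33 + 7)
= 33 / 40
= 0.825
= 82.5%

82.5


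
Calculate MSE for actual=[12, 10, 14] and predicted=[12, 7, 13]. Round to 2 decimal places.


Differences: [0, 3, 1]
Squared errors: [0, 9, 1]
Sum of squared errors = 10
MSE = 10 / 3 = 3.33

3.33


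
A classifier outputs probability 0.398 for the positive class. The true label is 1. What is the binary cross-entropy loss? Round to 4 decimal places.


For y=1: Loss = -log(p)
= -log(0.398)
= -(-0.9213)
= 0.9213

0.9213


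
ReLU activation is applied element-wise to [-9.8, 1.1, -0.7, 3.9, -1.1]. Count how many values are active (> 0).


ReLU(x) = max(0, x) for each element:
ReLU(-9.8) = 0
ReLU(1.1) = 1.1
ReLU(-0.7) = 0
ReLU(3.9) = 3.9
ReLU(-1.1) = 0
Active neurons (>0): 2

2


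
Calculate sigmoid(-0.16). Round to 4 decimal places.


sigmoid(z) = 1 / (1 + exp(-z))
exp(-(-0.16)) = exp(0.16) = 1.1735
1 + 1.1735 = 2.1735
1 / 2.1735 = 0.4601

0.4601


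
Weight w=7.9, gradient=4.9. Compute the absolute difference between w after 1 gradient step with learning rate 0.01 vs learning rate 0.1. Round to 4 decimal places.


With lr=0.01: w_new = 7.9 - 0.01 * 4.9 = 7.851
With lr=0.1: w_new = 7.9 - 0.1 * 4.9 = 7.41
Absolute difference = |7.851 - 7.41|
= 0.4410

0.4410


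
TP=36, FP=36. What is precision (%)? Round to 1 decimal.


Precision = TP / (TP + FP) * 100
= 36 / (36 + 36)
= 36 / 72
= 0.5
= 50.0%

50.0


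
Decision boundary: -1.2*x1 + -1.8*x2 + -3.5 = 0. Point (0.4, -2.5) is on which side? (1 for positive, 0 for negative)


Compute -1.2 * 0.4 + -1.8 * -2.5 + -3.5
= -0.48 + 4.5 + -3.5
= 0.52
Since 0.52 >= 0, the point is on the positive side.

1


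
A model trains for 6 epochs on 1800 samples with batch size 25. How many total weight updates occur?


Iterations per epoch = 1800 / 25 = 72
Total updates = iterations_per_epoch * epochs
= 72 * 6
= 432

432


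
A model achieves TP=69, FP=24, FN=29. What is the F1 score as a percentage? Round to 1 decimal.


Precision = TP / (TP + FP) = 69 / 93 = 0.7419
Recall = TP / (TP + FN) = 69 / 98 = 0.7041
F1 = 2 * P * R / (P + R)
= 2 * 0.7419 * 0.7041 / (0.7419 + 0.7041)
= 1.0448 / 1.446
= 0.7225
As percentage: 72.3%

72.3


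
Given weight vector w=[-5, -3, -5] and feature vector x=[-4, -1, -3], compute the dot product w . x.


Element-wise products:
-5 * -4 = 20
-3 * -1 = 3
-5 * -3 = 15
Sum = 20 + 3 + 15
= 38

38


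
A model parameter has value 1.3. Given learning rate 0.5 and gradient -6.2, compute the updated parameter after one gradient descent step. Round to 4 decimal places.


w_new = w_old - lr * gradient
= 1.3 - 0.5 * -6.2
= 1.3 - (-3.1)
= 4.4000

4.4000


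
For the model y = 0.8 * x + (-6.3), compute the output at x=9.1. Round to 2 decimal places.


y = 0.8 * 9.1 + (-6.3)
= 7.28 + (-6.3)
= 0.98

0.98


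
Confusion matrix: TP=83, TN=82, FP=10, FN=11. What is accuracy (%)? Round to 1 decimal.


Accuracy = (TP + TN) / (TP + TN + FP + FN) * 100
= (83 + 82) / (83 + 82 + 10 + 11)
= 165 / 186
= 0.8871
= 88.7%

88.7


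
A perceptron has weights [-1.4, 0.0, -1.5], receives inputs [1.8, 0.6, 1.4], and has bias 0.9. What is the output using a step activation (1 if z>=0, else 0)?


z = w . x + b
= -1.4*1.8 + 0.0*0.6 + -1.5*1.4 + 0.9
= -2.52 + 0.0 + -2.1 + 0.9
= -4.62 + 0.9
= -3.72
Since z = -3.72 < 0, output = 0

0


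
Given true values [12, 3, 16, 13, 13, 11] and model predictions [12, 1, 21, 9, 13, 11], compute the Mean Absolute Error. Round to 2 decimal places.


Absolute errors: [0, 2, 5, 4, 0, 0]
Sum of absolute errors = 11
MAE = 11 / 6 = 1.83

1.83


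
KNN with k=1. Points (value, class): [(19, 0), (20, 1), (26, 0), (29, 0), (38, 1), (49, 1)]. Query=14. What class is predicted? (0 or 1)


Distances from query 14:
Point 19 (class 0): distance = 5
K=1 nearest neighbors: classes = [0]
Votes for class 1: 0 / 1
Majority vote => class 0

0


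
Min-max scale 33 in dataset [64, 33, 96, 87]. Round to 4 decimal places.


Min = 33, Max = 96
Range = 96 - 33 = 63
Scaled = (x - min) / (max - min)
= (33 - 33) / 63
= 0 / 63
= 0.0000

0.0000


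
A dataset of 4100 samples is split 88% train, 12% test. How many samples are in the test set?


Train samples = 4100 * 88% = 3608
Test samples = 4100 - 3608
= 492

492


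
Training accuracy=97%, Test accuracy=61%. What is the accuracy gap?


Gap = train_accuracy - test_accuracy
= 97 - 61
= 36%
This large gap strongly indicates overfitting.

36


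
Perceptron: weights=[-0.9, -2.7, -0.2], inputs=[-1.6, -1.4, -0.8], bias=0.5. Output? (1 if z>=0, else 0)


z = w . x + b
= -0.9*-1.6 + -2.7*-1.4 + -0.2*-0.8 + 0.5
= 1.44 + 3.78 + 0.16 + 0.5
= 5.38 + 0.5
= 5.88
Since z = 5.88 >= 0, output = 1

1


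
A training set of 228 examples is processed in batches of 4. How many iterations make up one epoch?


Iterations per epoch = dataset_size / batch_size
= 228 / 4
= 57

57


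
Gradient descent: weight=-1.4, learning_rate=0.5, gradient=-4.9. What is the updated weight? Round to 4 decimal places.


w_new = w_old - lr * gradient
= -1.4 - 0.5 * -4.9
= -1.4 - (-2.45)
= 1.0500

1.0500


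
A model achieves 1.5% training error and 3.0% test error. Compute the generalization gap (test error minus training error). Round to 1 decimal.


Generalization gap = test_error - train_error
= 3.0 - 1.5
= 1.5%
A small gap suggests good generalization.

1.5


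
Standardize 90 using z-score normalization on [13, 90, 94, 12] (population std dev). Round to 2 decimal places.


Mean = (13 + 90 + 94 + 12) / 4 = 52.25
Variance = sum((x_i - mean)^2) / n = 1582.1875
Std = sqrt(1582.1875) = 39.7767
Z = (x - mean) / std
= (90 - 52.25) / 39.7767
= 37.75 / 39.7767
= 0.95

0.95


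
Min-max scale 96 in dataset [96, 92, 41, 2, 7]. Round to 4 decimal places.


Min = 2, Max = 96
Range = 96 - 2 = 94
Scaled = (x - min) / (max - min)
= (96 - 2) / 94
= 94 / 94
= 1.0000

1.0000


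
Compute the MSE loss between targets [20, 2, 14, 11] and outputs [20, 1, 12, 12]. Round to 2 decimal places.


Differences: [0, 1, 2, -1]
Squared errors: [0, 1, 4, 1]
Sum of squared errors = 6
MSE = 6 / 4 = 1.50

1.50


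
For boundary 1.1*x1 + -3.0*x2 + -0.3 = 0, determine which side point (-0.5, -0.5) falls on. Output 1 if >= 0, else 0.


Compute 1.1 * -0.5 + -3.0 * -0.5 + -0.3
= -0.55 + 1.5 + -0.3
= 0.65
Since 0.65 >= 0, the point is on the positive side.

1


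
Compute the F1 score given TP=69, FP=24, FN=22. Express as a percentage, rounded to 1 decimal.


Precision = TP / (TP + FP) = 69 / 93 = 0.7419
Recall = TP / (TP + FN) = 69 / 91 = 0.7582
F1 = 2 * P * R / (P + R)
= 2 * 0.7419 * 0.7582 / (0.7419 + 0.7582)
= 1.1251 / 1.5002
= 0.75
As percentage: 75.0%

75.0


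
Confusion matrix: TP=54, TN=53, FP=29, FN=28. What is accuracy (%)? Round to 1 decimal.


Accuracy = (TP + TN) / (TP + TN + FP + FN) * 100
= (54 + 53) / (54 + 53 + 29 + 28)
= 107 / 164
= 0.6524
= 65.2%

65.2


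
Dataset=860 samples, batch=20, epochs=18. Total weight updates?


Iterations per epoch = 860 / 20 = 43
Total updates = iterations_per_epoch * epochs
= 43 * 18
= 774

774


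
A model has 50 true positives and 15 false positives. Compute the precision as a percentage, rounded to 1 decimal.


Precision = TP / (TP + FP) * 100
= 50 / (50 + 15)
= 50 / 65
= 0.7692
= 76.9%

76.9


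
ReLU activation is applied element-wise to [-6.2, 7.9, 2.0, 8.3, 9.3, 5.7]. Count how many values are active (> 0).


ReLU(x) = max(0, x) for each element:
ReLU(-6.2) = 0
ReLU(7.9) = 7.9
ReLU(2.0) = 2.0
ReLU(8.3) = 8.3
ReLU(9.3) = 9.3
ReLU(5.7) = 5.7
Active neurons (>0): 5

5


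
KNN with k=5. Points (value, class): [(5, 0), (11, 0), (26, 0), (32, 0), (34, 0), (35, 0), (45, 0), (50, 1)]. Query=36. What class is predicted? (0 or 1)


Distances from query 36:
Point 35 (class 0): distance = 1
Point 34 (class 0): distance = 2
Point 32 (class 0): distance = 4
Point 45 (class 0): distance = 9
Point 26 (class 0): distance = 10
K=5 nearest neighbors: classes = [0, 0, 0, 0, 0]
Votes for class 1: 0 / 5
Majority vote => class 0

0


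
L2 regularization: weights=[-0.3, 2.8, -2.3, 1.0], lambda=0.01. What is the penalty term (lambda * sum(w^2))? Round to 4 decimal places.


Squaring each weight:
(-0.3)^2 = 0.09
2.8^2 = 7.84
(-2.3)^2 = 5.29
1.0^2 = 1.0
Sum of squares = 14.22
Penalty = 0.01 * 14.22 = 0.1422

0.1422


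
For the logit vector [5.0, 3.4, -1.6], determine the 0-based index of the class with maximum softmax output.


Softmax is a monotonic transformation, so it preserves the argmax.
We need to find the index of the maximum logit.
Index 0: 5.0
Index 1: 3.4
Index 2: -1.6
Maximum logit = 5.0 at index 0

0


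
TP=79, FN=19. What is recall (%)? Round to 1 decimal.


Recall = TP / (TP + FN) * 100
= 79 / (79 + 19)
= 79 / 98
= 0.8061
= 80.6%

80.6


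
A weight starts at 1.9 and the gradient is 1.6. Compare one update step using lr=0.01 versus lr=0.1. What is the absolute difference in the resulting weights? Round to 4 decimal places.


With lr=0.01: w_new = 1.9 - 0.01 * 1.6 = 1.884
With lr=0.1: w_new = 1.9 - 0.1 * 1.6 = 1.74
Absolute difference = |1.884 - 1.74|
= 0.1440

0.1440


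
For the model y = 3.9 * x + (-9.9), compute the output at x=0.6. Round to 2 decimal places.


y = 3.9 * 0.6 + (-9.9)
= 2.34 + (-9.9)
= -7.56

-7.56


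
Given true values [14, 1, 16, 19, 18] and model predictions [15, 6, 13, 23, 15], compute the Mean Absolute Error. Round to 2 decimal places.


Absolute errors: [1, 5, 3, 4, 3]
Sum of absolute errors = 16
MAE = 16 / 5 = 3.20

3.20


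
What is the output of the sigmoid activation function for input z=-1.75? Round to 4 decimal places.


sigmoid(z) = 1 / (1 + exp(-z))
exp(-(-1.75)) = exp(1.75) = 5.7546
1 + 5.7546 = 6.7546
1 / 6.7546 = 0.1480

0.1480


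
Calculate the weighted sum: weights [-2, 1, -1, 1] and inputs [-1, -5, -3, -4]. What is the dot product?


Element-wise products:
-2 * -1 = 2
1 * -5 = -5
-1 * -3 = 3
1 * -4 = -4
Sum = 2 + -5 + 3 + -4
= -4

-4


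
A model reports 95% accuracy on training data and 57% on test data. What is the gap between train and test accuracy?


Gap = train_accuracy - test_accuracy
= 95 - 57
= 38%
This large gap strongly indicates overfitting.

38


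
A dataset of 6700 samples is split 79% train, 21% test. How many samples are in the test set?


Train samples = 6700 * 79% = 5293
Test samples = 6700 - 5293
= 1407

1407


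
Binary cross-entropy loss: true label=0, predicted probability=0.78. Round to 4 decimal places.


For y=0: Loss = -log(1-p)
= -log(1 - 0.78)
= -log(0.22)
= -(-1.5141)
= 1.5141

1.5141


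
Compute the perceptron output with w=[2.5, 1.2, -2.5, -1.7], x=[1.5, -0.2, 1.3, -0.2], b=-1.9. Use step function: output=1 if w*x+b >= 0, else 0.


z = w . x + b
= 2.5*1.5 + 1.2*-0.2 + -2.5*1.3 + -1.7*-0.2 + -1.9
= 3.75 + -0.24 + -3.25 + 0.34 + -1.9
= 0.6 + -1.9
= -1.3
Since z = -1.3 < 0, output = 0

0


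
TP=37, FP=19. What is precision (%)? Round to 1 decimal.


Precision = TP / (TP + FP) * 100
= 37 / (37 + 19)
= 37 / 56
= 0.6607
= 66.1%

66.1


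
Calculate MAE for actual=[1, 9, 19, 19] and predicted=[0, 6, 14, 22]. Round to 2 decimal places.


Absolute errors: [1, 3, 5, 3]
Sum of absolute errors = 12
MAE = 12 / 4 = 3.00

3.00


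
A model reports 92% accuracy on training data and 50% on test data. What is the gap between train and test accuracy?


Gap = train_accuracy - test_accuracy
= 92 - 50
= 42%
This large gap strongly indicates overfitting.

42


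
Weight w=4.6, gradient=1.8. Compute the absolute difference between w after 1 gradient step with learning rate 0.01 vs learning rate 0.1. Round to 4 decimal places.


With lr=0.01: w_new = 4.6 - 0.01 * 1.8 = 4.582
With lr=0.1: w_new = 4.6 - 0.1 * 1.8 = 4.42
Absolute difference = |4.582 - 4.42|
= 0.1620

0.1620


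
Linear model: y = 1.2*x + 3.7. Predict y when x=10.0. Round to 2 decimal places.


y = 1.2 * 10.0 + (3.7)
= 12.0 + (3.7)
= 15.70

15.70


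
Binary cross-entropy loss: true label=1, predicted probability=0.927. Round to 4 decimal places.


For y=1: Loss = -log(p)
= -log(0.927)
= -(-0.0758)
= 0.0758

0.0758


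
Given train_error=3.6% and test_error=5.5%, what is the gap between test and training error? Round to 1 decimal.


Generalization gap = test_error - train_error
= 5.5 - 3.6
= 1.9%
A small gap suggests good generalization.

1.9


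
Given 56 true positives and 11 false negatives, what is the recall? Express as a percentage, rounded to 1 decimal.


Recall = TP / (TP + FN) * 100
= 56 / (56 + 11)
= 56 / 67
= 0.8358
= 83.6%

83.6


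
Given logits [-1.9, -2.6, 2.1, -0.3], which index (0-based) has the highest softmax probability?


Softmax is a monotonic transformation, so it preserves the argmax.
We need to find the index of the maximum logit.
Index 0: -1.9
Index 1: -2.6
Index 2: 2.1
Index 3: -0.3
Maximum logit = 2.1 at index 2

2


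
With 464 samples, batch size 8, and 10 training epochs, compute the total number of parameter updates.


Iterations per epoch = 464 / 8 = 58
Total updates = iterations_per_epoch * epochs
= 58 * 10
= 580

580


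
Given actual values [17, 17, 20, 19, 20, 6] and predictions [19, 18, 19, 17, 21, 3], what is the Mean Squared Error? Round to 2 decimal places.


Differences: [-2, -1, 1, 2, -1, 3]
Squared errors: [4, 1, 1, 4, 1, 9]
Sum of squared errors = 20
MSE = 20 / 6 = 3.33

3.33


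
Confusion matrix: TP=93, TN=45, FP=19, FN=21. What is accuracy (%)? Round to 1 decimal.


Accuracy = (TP + TN) / (TP + TN + FP + FN) * 100
= (93 + 45) / (93 + 45 + 19 + 21)
= 138 / 178
= 0.7753
= 77.5%

77.5


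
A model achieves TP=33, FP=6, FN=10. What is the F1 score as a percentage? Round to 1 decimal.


Precision = TP / (TP + FP) = 33 / 39 = 0.8462
Recall = TP / (TP + FN) = 33 / 43 = 0.7674
F1 = 2 * P * R / (P + R)
= 2 * 0.8462 * 0.7674 / (0.8462 + 0.7674)
= 1.2987 / 1.6136
= 0.8049
As percentage: 80.5%

80.5


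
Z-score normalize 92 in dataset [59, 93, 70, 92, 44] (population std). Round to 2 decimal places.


Mean = (59 + 93 + 70 + 92 + 44) / 5 = 71.6
Variance = sum((x_i - mean)^2) / n = 359.44
Std = sqrt(359.44) = 18.9589
Z = (x - mean) / std
= (92 - 71.6) / 18.9589
= 20.4 / 18.9589
= 1.08

1.08


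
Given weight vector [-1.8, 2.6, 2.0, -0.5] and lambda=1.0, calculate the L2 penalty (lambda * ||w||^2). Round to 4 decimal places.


Squaring each weight:
(-1.8)^2 = 3.24
2.6^2 = 6.76
2.0^2 = 4.0
(-0.5)^2 = 0.25
Sum of squares = 14.25
Penalty = 1.0 * 14.25 = 14.2500

14.2500


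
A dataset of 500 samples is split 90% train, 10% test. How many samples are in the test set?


Train samples = 500 * 90% = 450
Test samples = 500 - 450
= 50

50


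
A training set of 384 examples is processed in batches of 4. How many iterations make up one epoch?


Iterations per epoch = dataset_size / batch_size
= 384 / 4
= 96

96


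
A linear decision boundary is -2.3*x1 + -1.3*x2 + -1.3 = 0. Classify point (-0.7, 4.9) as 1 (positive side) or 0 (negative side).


Compute -2.3 * -0.7 + -1.3 * 4.9 + -1.3
= 1.61 + -6.37 + -1.3
= -6.06
Since -6.06 < 0, the point is on the negative side.

0


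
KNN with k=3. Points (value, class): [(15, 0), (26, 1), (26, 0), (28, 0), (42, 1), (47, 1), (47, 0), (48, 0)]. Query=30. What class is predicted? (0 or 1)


Distances from query 30:
Point 28 (class 0): distance = 2
Point 26 (class 0): distance = 4
Point 26 (class 1): distance = 4
K=3 nearest neighbors: classes = [0, 0, 1]
Votes for class 1: 1 / 3
Majority vote => class 0

0


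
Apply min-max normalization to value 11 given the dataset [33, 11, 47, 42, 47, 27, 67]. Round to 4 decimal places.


Min = 11, Max = 67
Range = 67 - 11 = 56
Scaled = (x - min) / (max - min)
= (11 - 11) / 56
= 0 / 56
= 0.0000

0.0000


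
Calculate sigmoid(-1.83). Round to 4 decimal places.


sigmoid(z) = 1 / (1 + exp(-z))
exp(-(-1.83)) = exp(1.83) = 6.2339
1 + 6.2339 = 7.2339
1 / 7.2339 = 0.1382

0.1382


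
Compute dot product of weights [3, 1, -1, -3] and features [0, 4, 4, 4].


Element-wise products:
3 * 0 = 0
1 * 4 = 4
-1 * 4 = -4
-3 * 4 = -12
Sum = 0 + 4 + -4 + -12
= -12

-12


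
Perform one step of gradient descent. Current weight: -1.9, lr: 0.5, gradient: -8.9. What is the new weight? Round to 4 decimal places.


w_new = w_old - lr * gradient
= -1.9 - 0.5 * -8.9
= -1.9 - (-4.45)
= 2.5500

2.5500


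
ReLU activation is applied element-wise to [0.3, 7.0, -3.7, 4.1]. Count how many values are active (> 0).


ReLU(x) = max(0, x) for each element:
ReLU(0.3) = 0.3
ReLU(7.0) = 7.0
ReLU(-3.7) = 0
ReLU(4.1) = 4.1
Active neurons (>0): 3

3


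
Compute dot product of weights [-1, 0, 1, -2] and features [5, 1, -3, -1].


Element-wise products:
-1 * 5 = -5
0 * 1 = 0
1 * -3 = -3
-2 * -1 = 2
Sum = -5 + 0 + -3 + 2
= -6

-6


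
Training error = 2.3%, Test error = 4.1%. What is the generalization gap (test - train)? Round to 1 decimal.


Generalization gap = test_error - train_error
= 4.1 - 2.3
= 1.8%
A small gap suggests good generalization.

1.8


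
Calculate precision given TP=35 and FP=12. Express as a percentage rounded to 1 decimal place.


Precision = TP / (TP + FP) * 100
= 35 / (35 + 12)
= 35 / 47
= 0.7447
= 74.5%

74.5


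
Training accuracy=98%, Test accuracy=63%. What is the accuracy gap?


Gap = train_accuracy - test_accuracy
= 98 - 63
= 35%
This large gap strongly indicates overfitting.

35


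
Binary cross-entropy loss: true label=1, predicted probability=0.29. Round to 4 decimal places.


For y=1: Loss = -log(p)
= -log(0.29)
= -(-1.2379)
= 1.2379

1.2379


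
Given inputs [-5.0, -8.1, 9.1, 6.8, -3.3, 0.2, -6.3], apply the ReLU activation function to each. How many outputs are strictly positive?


ReLU(x) = max(0, x) for each element:
ReLU(-5.0) = 0
ReLU(-8.1) = 0
ReLU(9.1) = 9.1
ReLU(6.8) = 6.8
ReLU(-3.3) = 0
ReLU(0.2) = 0.2
ReLU(-6.3) = 0
Active neurons (>0): 3

3


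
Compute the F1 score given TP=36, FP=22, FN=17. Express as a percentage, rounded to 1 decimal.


Precision = TP / (TP + FP) = 36 / 58 = 0.6207
Recall = TP / (TP + FN) = 36 / 53 = 0.6792
F1 = 2 * P * R / (P + R)
= 2 * 0.6207 * 0.6792 / (0.6207 + 0.6792)
= 0.8432 / 1.2999
= 0.6486
As percentage: 64.9%

64.9


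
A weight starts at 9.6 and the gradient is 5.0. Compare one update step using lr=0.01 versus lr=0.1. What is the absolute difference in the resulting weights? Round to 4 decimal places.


With lr=0.01: w_new = 9.6 - 0.01 * 5.0 = 9.55
With lr=0.1: w_new = 9.6 - 0.1 * 5.0 = 9.1
Absolute difference = |9.55 - 9.1|
= 0.4500

0.4500


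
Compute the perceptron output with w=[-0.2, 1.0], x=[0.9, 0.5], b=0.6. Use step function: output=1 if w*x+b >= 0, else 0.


z = w . x + b
= -0.2*0.9 + 1.0*0.5 + 0.6
= -0.18 + 0.5 + 0.6
= 0.32 + 0.6
= 0.92
Since z = 0.92 >= 0, output = 1

1


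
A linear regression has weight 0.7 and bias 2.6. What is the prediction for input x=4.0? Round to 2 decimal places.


y = 0.7 * 4.0 + (2.6)
= 2.8 + (2.6)
= 5.40

5.40


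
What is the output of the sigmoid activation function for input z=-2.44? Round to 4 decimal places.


sigmoid(z) = 1 / (1 + exp(-z))
exp(-(-2.44)) = exp(2.44) = 11.473
1 + 11.473 = 12.473
1 / 12.473 = 0.0802

0.0802


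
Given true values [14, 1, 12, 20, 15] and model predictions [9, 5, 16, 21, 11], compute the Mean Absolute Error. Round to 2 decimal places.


Absolute errors: [5, 4, 4, 1, 4]
Sum of absolute errors = 18
MAE = 18 / 5 = 3.60

3.60


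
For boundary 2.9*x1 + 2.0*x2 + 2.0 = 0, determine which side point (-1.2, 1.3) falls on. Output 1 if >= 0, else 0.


Compute 2.9 * -1.2 + 2.0 * 1.3 + 2.0
= -3.48 + 2.6 + 2.0
= 1.12
Since 1.12 >= 0, the point is on the positive side.

1


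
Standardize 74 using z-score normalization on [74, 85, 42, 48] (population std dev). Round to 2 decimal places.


Mean = (74 + 85 + 42 + 48) / 4 = 62.25
Variance = sum((x_i - mean)^2) / n = 317.1875
Std = sqrt(317.1875) = 17.8098
Z = (x - mean) / std
= (74 - 62.25) / 17.8098
= 11.75 / 17.8098
= 0.66

0.66


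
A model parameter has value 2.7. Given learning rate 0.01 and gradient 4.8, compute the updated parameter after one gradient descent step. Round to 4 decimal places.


w_new = w_old - lr * gradient
= 2.7 - 0.01 * 4.8
= 2.7 - (0.048)
= 2.6520

2.6520


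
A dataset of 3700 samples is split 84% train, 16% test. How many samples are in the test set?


Train samples = 3700 * 84% = 3108
Test samples = 3700 - 3108
= 592

592


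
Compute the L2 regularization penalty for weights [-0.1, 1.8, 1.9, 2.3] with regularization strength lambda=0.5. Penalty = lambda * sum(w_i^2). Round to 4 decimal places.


Squaring each weight:
(-0.1)^2 = 0.01
1.8^2 = 3.24
1.9^2 = 3.61
2.3^2 = 5.29
Sum of squares = 12.15
Penalty = 0.5 * 12.15 = 6.0750

6.0750


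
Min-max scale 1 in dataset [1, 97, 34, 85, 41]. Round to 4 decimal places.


Min = 1, Max = 97
Range = 97 - 1 = 96
Scaled = (x - min) / (max - min)
= (1 - 1) / 96
= 0 / 96
= 0.0000

0.0000


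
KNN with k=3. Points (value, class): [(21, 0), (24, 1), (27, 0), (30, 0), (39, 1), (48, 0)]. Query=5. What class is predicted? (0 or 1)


Distances from query 5:
Point 21 (class 0): distance = 16
Point 24 (class 1): distance = 19
Point 27 (class 0): distance = 22
K=3 nearest neighbors: classes = [0, 1, 0]
Votes for class 1: 1 / 3
Majority vote => class 0

0


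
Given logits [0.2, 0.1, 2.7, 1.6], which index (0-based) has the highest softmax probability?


Softmax is a monotonic transformation, so it preserves the argmax.
We need to find the index of the maximum logit.
Index 0: 0.2
Index 1: 0.1
Index 2: 2.7
Index 3: 1.6
Maximum logit = 2.7 at index 2

2


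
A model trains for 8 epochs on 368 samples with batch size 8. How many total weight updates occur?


Iterations per epoch = 368 / 8 = 46
Total updates = iterations_per_epoch * epochs
= 46 * 8
= 368

368


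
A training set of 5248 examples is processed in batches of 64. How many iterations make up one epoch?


Iterations per epoch = dataset_size / batch_size
= 5248 / 64
= 82

82


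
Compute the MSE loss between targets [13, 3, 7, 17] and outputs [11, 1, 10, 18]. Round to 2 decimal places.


Differences: [2, 2, -3, -1]
Squared errors: [4, 4, 9, 1]
Sum of squared errors = 18
MSE = 18 / 4 = 4.50

4.50


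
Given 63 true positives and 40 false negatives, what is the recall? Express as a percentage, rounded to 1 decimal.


Recall = TP / (TP + FN) * 100
= 63 / (63 + 40)
= 63 / 103
= 0.6117
= 61.2%

61.2


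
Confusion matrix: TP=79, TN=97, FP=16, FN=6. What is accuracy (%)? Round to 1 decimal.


Accuracy = (TP + TN) / (TP + TN + FP + FN) * 100
= (79 + 97) / (79 + 97 + 16 + 6)
= 176 / 198
= 0.8889
= 88.9%

88.9


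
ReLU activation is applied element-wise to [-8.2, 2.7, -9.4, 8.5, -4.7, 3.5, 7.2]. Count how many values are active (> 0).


ReLU(x) = max(0, x) for each element:
ReLU(-8.2) = 0
ReLU(2.7) = 2.7
ReLU(-9.4) = 0
ReLU(8.5) = 8.5
ReLU(-4.7) = 0
ReLU(3.5) = 3.5
ReLU(7.2) = 7.2
Active neurons (>0): 4

4


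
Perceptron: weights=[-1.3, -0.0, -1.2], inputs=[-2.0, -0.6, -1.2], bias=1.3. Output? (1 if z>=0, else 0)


z = w . x + b
= -1.3*-2.0 + -0.0*-0.6 + -1.2*-1.2 + 1.3
= 2.6 + 0.0 + 1.44 + 1.3
= 4.04 + 1.3
= 5.34
Since z = 5.34 >= 0, output = 1

1


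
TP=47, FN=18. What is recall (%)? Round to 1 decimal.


Recall = TP / (TP + FN) * 100
= 47 / (47 + 18)
= 47 / 65
= 0.7231
= 72.3%

72.3


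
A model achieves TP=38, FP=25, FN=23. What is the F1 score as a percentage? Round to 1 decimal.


Precision = TP / (TP + FP) = 38 / 63 = 0.6032
Recall = TP / (TP + FN) = 38 / 61 = 0.623
F1 = 2 * P * R / (P + R)
= 2 * 0.6032 * 0.623 / (0.6032 + 0.623)
= 0.7515 / 1.2261
= 0.6129
As percentage: 61.3%

61.3


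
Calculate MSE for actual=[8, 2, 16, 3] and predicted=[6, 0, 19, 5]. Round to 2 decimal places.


Differences: [2, 2, -3, -2]
Squared errors: [4, 4, 9, 4]
Sum of squared errors = 21
MSE = 21 / 4 = 5.25

5.25


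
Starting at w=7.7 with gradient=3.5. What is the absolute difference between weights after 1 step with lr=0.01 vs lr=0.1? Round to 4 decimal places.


With lr=0.01: w_new = 7.7 - 0.01 * 3.5 = 7.665
With lr=0.1: w_new = 7.7 - 0.1 * 3.5 = 7.35
Absolute difference = |7.665 - 7.35|
= 0.3150

0.3150


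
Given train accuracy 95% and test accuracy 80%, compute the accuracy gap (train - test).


Gap = train_accuracy - test_accuracy
= 95 - 80
= 15%
This gap suggests the model is overfitting.

15


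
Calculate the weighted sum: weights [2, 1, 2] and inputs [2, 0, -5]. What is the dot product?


Element-wise products:
2 * 2 = 4
1 * 0 = 0
2 * -5 = -10
Sum = 4 + 0 + -10
= -6

-6


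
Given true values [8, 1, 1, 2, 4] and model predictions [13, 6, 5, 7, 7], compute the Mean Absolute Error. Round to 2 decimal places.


Absolute errors: [5, 5, 4, 5, 3]
Sum of absolute errors = 22
MAE = 22 / 5 = 4.40

4.40


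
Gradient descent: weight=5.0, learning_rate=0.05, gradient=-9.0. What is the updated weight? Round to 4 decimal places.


w_new = w_old - lr * gradient
= 5.0 - 0.05 * -9.0
= 5.0 - (-0.45)
= 5.4500

5.4500


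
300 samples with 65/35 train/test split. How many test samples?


Train samples = 300 * 65% = 195
Test samples = 300 - 195
= 105

105


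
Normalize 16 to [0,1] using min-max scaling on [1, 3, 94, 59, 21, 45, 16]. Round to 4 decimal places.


Min = 1, Max = 94
Range = 94 - 1 = 93
Scaled = (x - min) / (max - min)
= (16 - 1) / 93
= 15 / 93
= 0.1613

0.1613


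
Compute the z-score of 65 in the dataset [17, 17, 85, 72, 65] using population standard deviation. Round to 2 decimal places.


Mean = (17 + 17 + 85 + 72 + 65) / 5 = 51.2
Variance = sum((x_i - mean)^2) / n = 820.96
Std = sqrt(820.96) = 28.6524
Z = (x - mean) / std
= (65 - 51.2) / 28.6524
= 13.8 / 28.6524
= 0.48

0.48


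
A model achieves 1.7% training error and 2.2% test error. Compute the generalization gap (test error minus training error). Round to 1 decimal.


Generalization gap = test_error - train_error
= 2.2 - 1.7
= 0.5%
A small gap suggests good generalization.

0.5


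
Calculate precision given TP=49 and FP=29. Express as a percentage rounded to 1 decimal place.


Precision = TP / (TP + FP) * 100
= 49 / (49 + 29)
= 49 / 78
= 0.6282
= 62.8%

62.8


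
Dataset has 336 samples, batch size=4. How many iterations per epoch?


Iterations per epoch = dataset_size / batch_size
= 336 / 4
= 84

84


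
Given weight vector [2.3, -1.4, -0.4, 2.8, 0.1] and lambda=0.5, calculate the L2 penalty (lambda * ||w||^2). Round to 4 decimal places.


Squaring each weight:
2.3^2 = 5.29
(-1.4)^2 = 1.96
(-0.4)^2 = 0.16
2.8^2 = 7.84
0.1^2 = 0.01
Sum of squares = 15.26
Penalty = 0.5 * 15.26 = 7.6300

7.6300


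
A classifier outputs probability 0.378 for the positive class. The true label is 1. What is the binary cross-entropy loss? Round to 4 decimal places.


For y=1: Loss = -log(p)
= -log(0.378)
= -(-0.9729)
= 0.9729

0.9729


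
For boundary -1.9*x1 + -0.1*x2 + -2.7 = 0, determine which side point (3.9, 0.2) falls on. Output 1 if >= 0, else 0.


Compute -1.9 * 3.9 + -0.1 * 0.2 + -2.7
= -7.41 + -0.02 + -2.7
= -10.13
Since -10.13 < 0, the point is on the negative side.

0


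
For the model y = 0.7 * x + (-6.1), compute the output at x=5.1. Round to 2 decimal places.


y = 0.7 * 5.1 + (-6.1)
= 3.57 + (-6.1)
= -2.53

-2.53


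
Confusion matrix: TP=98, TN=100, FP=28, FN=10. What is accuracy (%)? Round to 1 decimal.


Accuracy = (TP + TN) / (TP + TN + FP + FN) * 100
= (98 + 100) / (98 + 100 + 28 + 10)
= 198 / 236
= 0.839
= 83.9%

83.9


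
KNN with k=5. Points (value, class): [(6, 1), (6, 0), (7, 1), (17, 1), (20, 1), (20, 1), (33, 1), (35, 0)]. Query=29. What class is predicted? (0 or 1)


Distances from query 29:
Point 33 (class 1): distance = 4
Point 35 (class 0): distance = 6
Point 20 (class 1): distance = 9
Point 20 (class 1): distance = 9
Point 17 (class 1): distance = 12
K=5 nearest neighbors: classes = [1, 0, 1, 1, 1]
Votes for class 1: 4 / 5
Majority vote => class 1

1


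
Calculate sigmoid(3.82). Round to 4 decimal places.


sigmoid(z) = 1 / (1 + exp(-z))
exp(-(3.82)) = exp(-3.82) = 0.0219
1 + 0.0219 = 1.0219
1 / 1.0219 = 0.9785

0.9785


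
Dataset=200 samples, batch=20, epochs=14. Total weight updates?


Iterations per epoch = 200 / 20 = 10
Total updates = iterations_per_epoch * epochs
= 10 * 14
= 140

140


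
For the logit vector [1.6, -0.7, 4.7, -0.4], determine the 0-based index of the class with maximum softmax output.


Softmax is a monotonic transformation, so it preserves the argmax.
We need to find the index of the maximum logit.
Index 0: 1.6
Index 1: -0.7
Index 2: 4.7
Index 3: -0.4
Maximum logit = 4.7 at index 2

2


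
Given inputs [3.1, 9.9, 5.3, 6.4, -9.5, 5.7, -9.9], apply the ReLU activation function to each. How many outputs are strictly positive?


ReLU(x) = max(0, x) for each element:
ReLU(3.1) = 3.1
ReLU(9.9) = 9.9
ReLU(5.3) = 5.3
ReLU(6.4) = 6.4
ReLU(-9.5) = 0
ReLU(5.7) = 5.7
ReLU(-9.9) = 0
Active neurons (>0): 5

5


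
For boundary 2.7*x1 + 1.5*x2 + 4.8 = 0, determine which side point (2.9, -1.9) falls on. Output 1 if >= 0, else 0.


Compute 2.7 * 2.9 + 1.5 * -1.9 + 4.8
= 7.83 + -2.85 + 4.8
= 9.78
Since 9.78 >= 0, the point is on the positive side.

1


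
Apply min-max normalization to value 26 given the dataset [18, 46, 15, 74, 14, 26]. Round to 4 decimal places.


Min = 14, Max = 74
Range = 74 - 14 = 60
Scaled = (x - min) / (max - min)
= (26 - 14) / 60
= 12 / 60
= 0.2000

0.2000


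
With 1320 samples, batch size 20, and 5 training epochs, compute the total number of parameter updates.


Iterations per epoch = 1320 / 20 = 66
Total updates = iterations_per_epoch * epochs
= 66 * 5
= 330

330


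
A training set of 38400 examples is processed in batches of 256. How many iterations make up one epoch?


Iterations per epoch = dataset_size / batch_size
= 38400 / 256
= 150

150


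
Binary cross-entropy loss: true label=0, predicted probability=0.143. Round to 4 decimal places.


For y=0: Loss = -log(1-p)
= -log(1 - 0.143)
= -log(0.857)
= -(-0.1543)
= 0.1543

0.1543


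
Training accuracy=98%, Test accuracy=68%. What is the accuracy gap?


Gap = train_accuracy - test_accuracy
= 98 - 68
= 30%
This large gap strongly indicates overfitting.

30


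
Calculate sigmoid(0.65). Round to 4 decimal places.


sigmoid(z) = 1 / (1 + exp(-z))
exp(-(0.65)) = exp(-0.65) = 0.522
1 + 0.522 = 1.522
1 / 1.522 = 0.6570

0.6570


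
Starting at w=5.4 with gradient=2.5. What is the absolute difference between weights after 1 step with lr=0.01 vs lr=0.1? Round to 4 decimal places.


With lr=0.01: w_new = 5.4 - 0.01 * 2.5 = 5.375
With lr=0.1: w_new = 5.4 - 0.1 * 2.5 = 5.15
Absolute difference = |5.375 - 5.15|
= 0.2250

0.2250


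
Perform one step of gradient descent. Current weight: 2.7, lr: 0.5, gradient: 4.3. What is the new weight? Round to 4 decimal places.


w_new = w_old - lr * gradient
= 2.7 - 0.5 * 4.3
= 2.7 - (2.15)
= 0.5500

0.5500


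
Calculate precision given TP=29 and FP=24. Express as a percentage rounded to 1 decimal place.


Precision = TP / (TP + FP) * 100
= 29 / (29 + 24)
= 29 / 53
= 0.5472
= 54.7%

54.7


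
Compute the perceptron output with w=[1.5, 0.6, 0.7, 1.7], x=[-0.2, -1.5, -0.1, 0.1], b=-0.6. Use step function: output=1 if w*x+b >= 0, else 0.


z = w . x + b
= 1.5*-0.2 + 0.6*-1.5 + 0.7*-0.1 + 1.7*0.1 + -0.6
= -0.3 + -0.9 + -0.07 + 0.17 + -0.6
= -1.1 + -0.6
= -1.7
Since z = -1.7 < 0, output = 0

0


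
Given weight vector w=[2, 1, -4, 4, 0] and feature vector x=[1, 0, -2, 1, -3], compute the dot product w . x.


Element-wise products:
2 * 1 = 2
1 * 0 = 0
-4 * -2 = 8
4 * 1 = 4
0 * -3 = 0
Sum = 2 + 0 + 8 + 4 + 0
= 14

14


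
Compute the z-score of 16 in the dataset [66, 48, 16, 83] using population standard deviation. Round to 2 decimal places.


Mean = (66 + 48 + 16 + 83) / 4 = 53.25
Variance = sum((x_i - mean)^2) / n = 615.6875
Std = sqrt(615.6875) = 24.8131
Z = (x - mean) / std
= (16 - 53.25) / 24.8131
= -37.25 / 24.8131
= -1.50

-1.50


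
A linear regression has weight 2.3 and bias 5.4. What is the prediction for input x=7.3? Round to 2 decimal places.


y = 2.3 * 7.3 + (5.4)
= 16.79 + (5.4)
= 22.19

22.19


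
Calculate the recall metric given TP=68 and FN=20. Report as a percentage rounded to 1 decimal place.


Recall = TP / (TP + FN) * 100
= 68 / (68 + 20)
= 68 / 88
= 0.7727
= 77.3%

77.3


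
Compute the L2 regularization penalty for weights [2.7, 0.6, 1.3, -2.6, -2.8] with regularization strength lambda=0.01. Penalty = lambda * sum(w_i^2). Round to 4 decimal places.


Squaring each weight:
2.7^2 = 7.29
0.6^2 = 0.36
1.3^2 = 1.69
(-2.6)^2 = 6.76
(-2.8)^2 = 7.84
Sum of squares = 23.94
Penalty = 0.01 * 23.94 = 0.2394

0.2394


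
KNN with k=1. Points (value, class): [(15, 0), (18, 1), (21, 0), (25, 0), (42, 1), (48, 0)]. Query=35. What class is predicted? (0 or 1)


Distances from query 35:
Point 42 (class 1): distance = 7
K=1 nearest neighbors: classes = [1]
Votes for class 1: 1 / 1
Majority vote => class 1

1


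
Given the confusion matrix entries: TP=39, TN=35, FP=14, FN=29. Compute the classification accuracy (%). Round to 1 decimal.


Accuracy = (TP + TN) / (TP + TN + FP + FN) * 100
= (39 + 35) / (39 + 35 + 14 + 29)
= 74 / 117
= 0.6325
= 63.2%

63.2


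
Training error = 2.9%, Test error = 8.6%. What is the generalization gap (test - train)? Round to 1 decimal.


Generalization gap = test_error - train_error
= 8.6 - 2.9
= 5.7%
A moderate gap.

5.7


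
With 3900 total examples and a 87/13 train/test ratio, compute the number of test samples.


Train samples = 3900 * 87% = 3393
Test samples = 3900 - 3393
= 507

507


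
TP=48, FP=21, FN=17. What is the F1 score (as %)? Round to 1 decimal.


Precision = TP / (TP + FP) = 48 / 69 = 0.6957
Recall = TP / (TP + FN) = 48 / 65 = 0.7385
F1 = 2 * P * R / (P + R)
= 2 * 0.6957 * 0.7385 / (0.6957 + 0.7385)
= 1.0274 / 1.4341
= 0.7164
As percentage: 71.6%

71.6


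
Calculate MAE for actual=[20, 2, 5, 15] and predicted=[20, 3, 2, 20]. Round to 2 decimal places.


Absolute errors: [0, 1, 3, 5]
Sum of absolute errors = 9
MAE = 9 / 4 = 2.25

2.25


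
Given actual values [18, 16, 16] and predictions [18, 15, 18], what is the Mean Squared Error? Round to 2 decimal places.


Differences: [0, 1, -2]
Squared errors: [0, 1, 4]
Sum of squared errors = 5
MSE = 5 / 3 = 1.67

1.67


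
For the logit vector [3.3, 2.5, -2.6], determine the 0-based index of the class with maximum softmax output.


Softmax is a monotonic transformation, so it preserves the argmax.
We need to find the index of the maximum logit.
Index 0: 3.3
Index 1: 2.5
Index 2: -2.6
Maximum logit = 3.3 at index 0

0


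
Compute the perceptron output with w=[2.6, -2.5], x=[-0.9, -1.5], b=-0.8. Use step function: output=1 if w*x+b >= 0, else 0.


z = w . x + b
= 2.6*-0.9 + -2.5*-1.5 + -0.8
= -2.34 + 3.75 + -0.8
= 1.41 + -0.8
= 0.61
Since z = 0.61 >= 0, output = 1

1


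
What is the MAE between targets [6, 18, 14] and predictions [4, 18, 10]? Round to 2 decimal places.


Absolute errors: [2, 0, 4]
Sum of absolute errors = 6
MAE = 6 / 3 = 2.00

2.00


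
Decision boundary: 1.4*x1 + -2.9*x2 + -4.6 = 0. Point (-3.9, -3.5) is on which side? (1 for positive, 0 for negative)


Compute 1.4 * -3.9 + -2.9 * -3.5 + -4.6
= -5.46 + 10.15 + -4.6
= 0.09
Since 0.09 >= 0, the point is on the positive side.

1


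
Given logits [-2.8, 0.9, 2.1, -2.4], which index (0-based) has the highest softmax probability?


Softmax is a monotonic transformation, so it preserves the argmax.
We need to find the index of the maximum logit.
Index 0: -2.8
Index 1: 0.9
Index 2: 2.1
Index 3: -2.4
Maximum logit = 2.1 at index 2

2


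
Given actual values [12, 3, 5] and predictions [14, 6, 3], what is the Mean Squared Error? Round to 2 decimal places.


Differences: [-2, -3, 2]
Squared errors: [4, 9, 4]
Sum of squared errors = 17
MSE = 17 / 3 = 5.67

5.67


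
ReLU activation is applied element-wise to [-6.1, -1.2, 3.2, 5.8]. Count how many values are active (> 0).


ReLU(x) = max(0, x) for each element:
ReLU(-6.1) = 0
ReLU(-1.2) = 0
ReLU(3.2) = 3.2
ReLU(5.8) = 5.8
Active neurons (>0): 2

2


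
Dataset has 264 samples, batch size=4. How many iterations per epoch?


Iterations per epoch = dataset_size / batch_size
= 264 / 4
= 66

66


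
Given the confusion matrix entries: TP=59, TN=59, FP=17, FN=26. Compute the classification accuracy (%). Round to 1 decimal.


Accuracy = (TP + TN) / (TP + TN + FP + FN) * 100
= (59 + 59) / (59 + 59 + 17 + 26)
= 118 / 161
= 0.7329
= 73.3%

73.3
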